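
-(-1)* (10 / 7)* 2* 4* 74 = 5920 / 7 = 845.71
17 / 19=0.89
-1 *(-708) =708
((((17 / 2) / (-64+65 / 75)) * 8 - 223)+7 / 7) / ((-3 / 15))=1056270 / 947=1115.39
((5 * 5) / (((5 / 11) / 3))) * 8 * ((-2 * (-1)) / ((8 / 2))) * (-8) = -5280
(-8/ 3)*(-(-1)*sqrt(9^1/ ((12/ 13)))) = -4*sqrt(39)/ 3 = -8.33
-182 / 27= -6.74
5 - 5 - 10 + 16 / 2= -2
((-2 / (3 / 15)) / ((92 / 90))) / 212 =-0.05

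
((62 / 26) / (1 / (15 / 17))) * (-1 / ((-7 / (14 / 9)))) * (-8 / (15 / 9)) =-496 / 221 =-2.24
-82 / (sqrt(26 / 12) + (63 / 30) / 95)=119700 / 143047-902500*sqrt(78) / 143047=-54.88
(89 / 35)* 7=89 / 5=17.80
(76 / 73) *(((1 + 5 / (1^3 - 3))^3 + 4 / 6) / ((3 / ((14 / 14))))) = -1235 / 1314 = -0.94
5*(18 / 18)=5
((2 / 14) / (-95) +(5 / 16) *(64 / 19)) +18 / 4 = 5.55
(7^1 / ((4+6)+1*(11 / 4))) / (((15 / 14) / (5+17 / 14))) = 812 / 255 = 3.18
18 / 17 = 1.06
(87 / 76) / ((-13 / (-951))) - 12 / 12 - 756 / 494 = 4223 / 52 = 81.21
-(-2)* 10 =20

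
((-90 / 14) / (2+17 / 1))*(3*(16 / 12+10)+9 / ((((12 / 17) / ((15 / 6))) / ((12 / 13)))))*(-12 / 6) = 74205 / 1729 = 42.92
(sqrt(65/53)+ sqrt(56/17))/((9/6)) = 2 * sqrt(3445)/159+ 4 * sqrt(238)/51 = 1.95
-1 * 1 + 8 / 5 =3 / 5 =0.60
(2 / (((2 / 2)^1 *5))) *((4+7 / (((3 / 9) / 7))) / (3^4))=302 / 405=0.75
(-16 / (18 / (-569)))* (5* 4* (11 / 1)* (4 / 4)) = 1001440 / 9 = 111271.11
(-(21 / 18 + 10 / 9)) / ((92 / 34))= -697 / 828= -0.84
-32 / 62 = -16 / 31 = -0.52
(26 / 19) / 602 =13 / 5719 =0.00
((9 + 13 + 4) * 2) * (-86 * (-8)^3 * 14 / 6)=16027648 / 3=5342549.33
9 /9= 1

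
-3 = -3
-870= -870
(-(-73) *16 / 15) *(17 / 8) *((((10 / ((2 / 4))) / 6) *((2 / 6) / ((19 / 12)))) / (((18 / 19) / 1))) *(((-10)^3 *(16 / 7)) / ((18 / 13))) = -1032512000 / 5103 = -202334.31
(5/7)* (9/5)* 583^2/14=3059001/98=31214.30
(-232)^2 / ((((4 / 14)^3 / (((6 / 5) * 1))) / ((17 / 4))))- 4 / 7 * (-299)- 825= 411902269 / 35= 11768636.26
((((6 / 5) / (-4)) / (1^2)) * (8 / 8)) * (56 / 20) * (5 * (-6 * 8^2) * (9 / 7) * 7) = 72576 / 5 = 14515.20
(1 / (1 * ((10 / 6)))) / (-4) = -3 / 20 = -0.15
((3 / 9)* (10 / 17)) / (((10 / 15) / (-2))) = -10 / 17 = -0.59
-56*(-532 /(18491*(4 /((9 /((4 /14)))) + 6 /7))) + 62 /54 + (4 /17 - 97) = -93.98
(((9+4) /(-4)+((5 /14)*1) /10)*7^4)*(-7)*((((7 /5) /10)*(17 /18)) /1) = 285719 /40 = 7142.98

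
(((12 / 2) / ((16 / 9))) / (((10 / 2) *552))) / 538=9 / 3959680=0.00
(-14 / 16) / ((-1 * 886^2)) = 7 / 6279968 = 0.00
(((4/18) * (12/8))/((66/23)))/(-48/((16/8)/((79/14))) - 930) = -161/1476684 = -0.00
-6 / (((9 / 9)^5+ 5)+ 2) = -3 / 4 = -0.75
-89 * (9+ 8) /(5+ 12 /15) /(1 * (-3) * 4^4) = 7565 /22272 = 0.34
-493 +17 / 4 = -1955 / 4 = -488.75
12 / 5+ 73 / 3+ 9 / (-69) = 9178 / 345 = 26.60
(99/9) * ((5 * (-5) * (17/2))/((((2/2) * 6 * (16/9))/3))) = -42075/64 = -657.42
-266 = -266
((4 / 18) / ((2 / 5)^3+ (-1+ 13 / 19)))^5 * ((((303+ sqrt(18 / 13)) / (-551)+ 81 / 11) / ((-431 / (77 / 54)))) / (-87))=-191619754058837890625 / 1381037651311878372647367+ 306235260009765625 * sqrt(26) / 35906978934108837688831542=-0.00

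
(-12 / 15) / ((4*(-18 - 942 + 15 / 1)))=1 / 4725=0.00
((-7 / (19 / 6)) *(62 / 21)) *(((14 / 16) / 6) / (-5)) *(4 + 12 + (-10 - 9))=-217 / 380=-0.57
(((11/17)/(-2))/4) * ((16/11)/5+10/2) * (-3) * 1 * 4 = 873/170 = 5.14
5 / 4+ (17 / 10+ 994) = 19939 / 20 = 996.95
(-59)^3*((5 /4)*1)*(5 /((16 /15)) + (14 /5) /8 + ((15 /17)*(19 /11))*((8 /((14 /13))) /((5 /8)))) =-497938715573 /83776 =-5943691.70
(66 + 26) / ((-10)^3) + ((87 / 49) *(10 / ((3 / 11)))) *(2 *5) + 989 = 20089123 / 12250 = 1639.93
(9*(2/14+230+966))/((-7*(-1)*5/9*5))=678213/1225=553.64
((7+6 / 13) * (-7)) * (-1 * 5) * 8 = 27160 / 13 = 2089.23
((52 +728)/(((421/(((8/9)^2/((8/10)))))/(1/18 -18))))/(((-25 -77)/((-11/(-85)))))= 217360/5217453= 0.04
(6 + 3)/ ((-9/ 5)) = -5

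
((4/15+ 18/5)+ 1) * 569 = 41537/15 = 2769.13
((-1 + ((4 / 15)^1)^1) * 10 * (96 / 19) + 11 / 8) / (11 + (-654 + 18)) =5423 / 95000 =0.06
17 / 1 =17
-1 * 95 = -95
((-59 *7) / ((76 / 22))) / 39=-4543 / 1482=-3.07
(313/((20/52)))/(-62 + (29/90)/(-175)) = -12817350/976529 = -13.13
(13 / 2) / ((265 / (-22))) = -143 / 265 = -0.54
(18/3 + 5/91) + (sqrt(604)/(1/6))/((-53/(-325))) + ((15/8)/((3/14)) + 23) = 13761/364 + 3900 * sqrt(151)/53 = 942.03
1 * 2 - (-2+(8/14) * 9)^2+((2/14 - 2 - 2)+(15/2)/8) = -8465/784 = -10.80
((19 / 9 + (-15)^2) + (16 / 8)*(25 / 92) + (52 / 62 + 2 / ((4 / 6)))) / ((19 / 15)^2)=144.28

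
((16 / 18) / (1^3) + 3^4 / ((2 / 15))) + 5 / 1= 11041 / 18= 613.39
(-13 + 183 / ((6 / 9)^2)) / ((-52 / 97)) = -154715 / 208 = -743.82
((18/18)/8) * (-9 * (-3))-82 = -629/8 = -78.62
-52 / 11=-4.73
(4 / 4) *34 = 34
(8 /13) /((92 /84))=168 /299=0.56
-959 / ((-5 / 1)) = 959 / 5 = 191.80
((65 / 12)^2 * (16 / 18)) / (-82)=-4225 / 13284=-0.32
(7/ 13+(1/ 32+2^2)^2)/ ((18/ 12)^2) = 223501/ 29952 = 7.46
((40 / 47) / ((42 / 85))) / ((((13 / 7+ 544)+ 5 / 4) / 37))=251600 / 2159979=0.12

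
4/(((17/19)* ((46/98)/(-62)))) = -230888/391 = -590.51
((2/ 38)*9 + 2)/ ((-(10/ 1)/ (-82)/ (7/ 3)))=13489/ 285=47.33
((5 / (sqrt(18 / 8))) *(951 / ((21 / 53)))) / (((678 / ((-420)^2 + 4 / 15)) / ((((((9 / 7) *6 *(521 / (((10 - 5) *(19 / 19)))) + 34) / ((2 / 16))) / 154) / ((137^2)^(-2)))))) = 1836923621859250189874624 / 57557115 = 31914796665177714.17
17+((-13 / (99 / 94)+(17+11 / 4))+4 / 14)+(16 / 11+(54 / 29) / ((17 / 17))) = 204689 / 7308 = 28.01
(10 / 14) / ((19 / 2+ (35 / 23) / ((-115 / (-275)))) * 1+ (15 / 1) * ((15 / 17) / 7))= 89930 / 1892269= 0.05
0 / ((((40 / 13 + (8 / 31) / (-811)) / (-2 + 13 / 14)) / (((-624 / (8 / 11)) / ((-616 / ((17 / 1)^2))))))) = 0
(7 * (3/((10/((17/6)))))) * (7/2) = 833/40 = 20.82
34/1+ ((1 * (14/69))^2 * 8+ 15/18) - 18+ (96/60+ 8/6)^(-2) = 159264689/9217296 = 17.28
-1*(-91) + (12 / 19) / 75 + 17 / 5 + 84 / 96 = 362077 / 3800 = 95.28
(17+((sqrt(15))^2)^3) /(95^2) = 3392 /9025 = 0.38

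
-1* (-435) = 435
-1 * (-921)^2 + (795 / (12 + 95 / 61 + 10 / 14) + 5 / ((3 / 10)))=-848168.63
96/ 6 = 16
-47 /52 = -0.90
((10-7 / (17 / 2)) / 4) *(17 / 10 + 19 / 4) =14.80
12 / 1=12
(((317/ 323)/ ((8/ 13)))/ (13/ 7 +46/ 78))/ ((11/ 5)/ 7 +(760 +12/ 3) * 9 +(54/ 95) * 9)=39376155/ 415734166048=0.00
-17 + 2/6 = -50/3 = -16.67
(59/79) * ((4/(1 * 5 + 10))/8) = 59/2370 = 0.02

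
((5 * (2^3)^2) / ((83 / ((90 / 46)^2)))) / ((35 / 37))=4795200 / 307349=15.60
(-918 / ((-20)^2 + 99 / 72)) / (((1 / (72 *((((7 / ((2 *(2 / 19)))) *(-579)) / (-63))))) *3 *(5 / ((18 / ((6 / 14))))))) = -119060928 / 845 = -140900.51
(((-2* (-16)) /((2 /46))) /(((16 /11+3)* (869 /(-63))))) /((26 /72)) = -33.17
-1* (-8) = 8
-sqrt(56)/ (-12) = sqrt(14)/ 6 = 0.62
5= 5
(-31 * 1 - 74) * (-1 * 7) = 735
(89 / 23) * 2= 178 / 23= 7.74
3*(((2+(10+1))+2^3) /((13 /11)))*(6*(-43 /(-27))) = 6622 /13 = 509.38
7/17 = 0.41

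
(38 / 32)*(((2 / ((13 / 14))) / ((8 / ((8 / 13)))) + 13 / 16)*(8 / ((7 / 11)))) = 552805 / 37856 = 14.60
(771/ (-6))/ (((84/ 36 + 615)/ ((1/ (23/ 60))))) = -11565/ 21298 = -0.54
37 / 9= 4.11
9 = 9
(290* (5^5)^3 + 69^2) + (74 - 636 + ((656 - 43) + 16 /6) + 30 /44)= 584106445630313 /66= 8850097661065.35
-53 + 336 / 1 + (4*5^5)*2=25283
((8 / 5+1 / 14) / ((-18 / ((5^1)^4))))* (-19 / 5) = 6175 / 28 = 220.54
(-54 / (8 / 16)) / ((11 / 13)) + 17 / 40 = -55973 / 440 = -127.21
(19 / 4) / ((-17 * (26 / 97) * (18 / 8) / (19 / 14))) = -35017 / 55692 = -0.63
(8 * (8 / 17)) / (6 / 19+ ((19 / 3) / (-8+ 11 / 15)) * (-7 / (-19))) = -132544 / 187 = -708.79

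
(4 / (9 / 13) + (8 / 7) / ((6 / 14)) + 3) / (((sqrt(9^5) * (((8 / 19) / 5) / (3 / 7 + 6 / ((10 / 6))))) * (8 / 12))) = 91979 / 27216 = 3.38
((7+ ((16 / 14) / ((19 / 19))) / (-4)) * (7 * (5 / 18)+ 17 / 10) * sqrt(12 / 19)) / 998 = 7708 * sqrt(57) / 2986515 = 0.02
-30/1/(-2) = 15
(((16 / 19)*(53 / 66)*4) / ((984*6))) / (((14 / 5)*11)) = 265 / 17814951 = 0.00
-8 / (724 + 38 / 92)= -0.01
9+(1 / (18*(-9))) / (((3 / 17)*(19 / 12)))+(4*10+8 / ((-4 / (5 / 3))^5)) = 28885393 / 590976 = 48.88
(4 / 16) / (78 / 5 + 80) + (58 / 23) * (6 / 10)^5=27307103 / 137425000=0.20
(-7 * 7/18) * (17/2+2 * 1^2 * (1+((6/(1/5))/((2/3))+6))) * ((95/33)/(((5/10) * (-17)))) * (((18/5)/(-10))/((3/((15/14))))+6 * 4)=2475.97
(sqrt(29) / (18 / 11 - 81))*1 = -11*sqrt(29) / 873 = -0.07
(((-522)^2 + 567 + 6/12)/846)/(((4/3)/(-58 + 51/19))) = -573954253/42864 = -13390.12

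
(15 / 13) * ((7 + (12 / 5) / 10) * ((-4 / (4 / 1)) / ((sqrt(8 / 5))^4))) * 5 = -13575 / 832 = -16.32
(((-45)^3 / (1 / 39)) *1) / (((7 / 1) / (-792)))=2814669000 / 7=402095571.43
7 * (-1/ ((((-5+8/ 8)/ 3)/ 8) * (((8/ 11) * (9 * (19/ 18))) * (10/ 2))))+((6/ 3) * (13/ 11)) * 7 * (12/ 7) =29.58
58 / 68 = 29 / 34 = 0.85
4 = 4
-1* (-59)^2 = -3481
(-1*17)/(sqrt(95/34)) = -17*sqrt(3230)/95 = -10.17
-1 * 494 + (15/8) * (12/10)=-1967/4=-491.75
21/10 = 2.10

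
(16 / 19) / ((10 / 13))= 104 / 95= 1.09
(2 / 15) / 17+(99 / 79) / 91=39623 / 1833195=0.02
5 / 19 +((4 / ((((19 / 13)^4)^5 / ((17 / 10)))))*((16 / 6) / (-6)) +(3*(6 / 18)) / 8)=5232026785191062269334748757 / 13532390444716544949608016360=0.39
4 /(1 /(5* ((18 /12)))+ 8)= 30 /61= 0.49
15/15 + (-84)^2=7057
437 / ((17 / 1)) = 437 / 17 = 25.71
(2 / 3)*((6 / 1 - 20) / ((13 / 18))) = -168 / 13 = -12.92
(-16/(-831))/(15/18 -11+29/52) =-832/415223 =-0.00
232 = 232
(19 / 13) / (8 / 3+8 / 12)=57 / 130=0.44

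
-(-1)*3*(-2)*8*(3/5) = -144/5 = -28.80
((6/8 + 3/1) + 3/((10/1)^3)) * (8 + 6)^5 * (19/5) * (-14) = -67113577944/625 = -107381724.71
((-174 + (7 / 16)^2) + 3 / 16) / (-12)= 44447 / 3072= 14.47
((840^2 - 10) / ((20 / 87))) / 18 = 2046211 / 12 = 170517.58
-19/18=-1.06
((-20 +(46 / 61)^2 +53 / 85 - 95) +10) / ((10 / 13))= -213413538 / 1581425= -134.95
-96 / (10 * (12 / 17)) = -68 / 5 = -13.60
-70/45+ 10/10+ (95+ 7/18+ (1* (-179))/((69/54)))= -45.25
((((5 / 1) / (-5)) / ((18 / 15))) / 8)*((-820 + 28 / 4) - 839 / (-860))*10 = 3491705 / 4128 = 845.86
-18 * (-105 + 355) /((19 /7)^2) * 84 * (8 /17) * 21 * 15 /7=-6667920000 /6137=-1086511.32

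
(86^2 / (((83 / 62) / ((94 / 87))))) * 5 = 215519440 / 7221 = 29846.20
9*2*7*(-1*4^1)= -504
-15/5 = -3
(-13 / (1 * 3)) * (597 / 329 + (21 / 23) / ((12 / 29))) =-1582243 / 90804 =-17.42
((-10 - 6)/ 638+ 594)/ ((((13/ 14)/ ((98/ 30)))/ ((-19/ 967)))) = -2469656252/ 60152235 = -41.06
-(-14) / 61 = 14 / 61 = 0.23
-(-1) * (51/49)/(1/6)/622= 153/15239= 0.01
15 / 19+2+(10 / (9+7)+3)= 975 / 152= 6.41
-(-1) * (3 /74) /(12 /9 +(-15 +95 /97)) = -873 /273208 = -0.00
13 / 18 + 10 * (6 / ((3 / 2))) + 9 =895 / 18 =49.72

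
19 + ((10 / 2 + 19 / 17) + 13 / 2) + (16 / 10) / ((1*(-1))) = 5103 / 170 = 30.02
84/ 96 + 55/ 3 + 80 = 2381/ 24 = 99.21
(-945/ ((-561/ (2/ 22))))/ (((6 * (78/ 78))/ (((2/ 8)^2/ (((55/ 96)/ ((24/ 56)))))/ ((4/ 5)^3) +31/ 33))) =0.03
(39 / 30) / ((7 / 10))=13 / 7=1.86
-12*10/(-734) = 60/367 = 0.16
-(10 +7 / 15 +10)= -20.47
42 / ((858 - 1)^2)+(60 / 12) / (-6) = -3671993 / 4406694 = -0.83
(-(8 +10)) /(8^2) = -9 /32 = -0.28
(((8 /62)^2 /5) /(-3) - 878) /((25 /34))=-430317124 /360375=-1194.08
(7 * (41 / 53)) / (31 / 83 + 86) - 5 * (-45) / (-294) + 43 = 1574976481 / 37235786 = 42.30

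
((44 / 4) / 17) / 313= 11 / 5321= 0.00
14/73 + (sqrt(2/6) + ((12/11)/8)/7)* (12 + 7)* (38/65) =149129/365365 + 722* sqrt(3)/195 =6.82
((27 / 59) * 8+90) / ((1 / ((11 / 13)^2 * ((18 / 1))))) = 12035628 / 9971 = 1207.06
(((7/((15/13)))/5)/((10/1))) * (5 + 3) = 364/375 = 0.97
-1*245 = -245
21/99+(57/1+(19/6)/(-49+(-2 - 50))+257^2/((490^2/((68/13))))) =304918944053/5201646450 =58.62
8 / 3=2.67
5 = 5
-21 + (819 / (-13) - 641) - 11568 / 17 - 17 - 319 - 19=-29928 / 17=-1760.47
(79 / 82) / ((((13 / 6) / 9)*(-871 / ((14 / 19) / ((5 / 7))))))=-209034 / 44103085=-0.00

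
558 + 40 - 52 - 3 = 543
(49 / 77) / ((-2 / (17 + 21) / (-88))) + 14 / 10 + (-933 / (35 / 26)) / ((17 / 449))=-10257929 / 595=-17240.22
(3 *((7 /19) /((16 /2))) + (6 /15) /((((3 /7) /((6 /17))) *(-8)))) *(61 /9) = 76433 /116280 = 0.66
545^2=297025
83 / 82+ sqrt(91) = 10.55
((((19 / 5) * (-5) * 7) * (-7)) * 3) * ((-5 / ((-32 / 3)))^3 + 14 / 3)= 436524487 / 32768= 13321.67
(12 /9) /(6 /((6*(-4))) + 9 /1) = 16 /105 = 0.15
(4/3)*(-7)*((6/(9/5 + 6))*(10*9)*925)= -7770000/13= -597692.31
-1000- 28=-1028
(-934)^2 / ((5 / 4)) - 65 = 3489099 / 5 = 697819.80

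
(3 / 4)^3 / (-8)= -27 / 512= -0.05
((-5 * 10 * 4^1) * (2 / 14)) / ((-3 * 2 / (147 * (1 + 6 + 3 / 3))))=5600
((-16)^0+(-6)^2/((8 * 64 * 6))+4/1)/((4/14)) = 8981/512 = 17.54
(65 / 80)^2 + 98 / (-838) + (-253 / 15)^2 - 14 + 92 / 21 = 46527750557 / 168940800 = 275.41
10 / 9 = 1.11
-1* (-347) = 347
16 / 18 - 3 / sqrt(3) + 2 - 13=-91 / 9 - sqrt(3)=-11.84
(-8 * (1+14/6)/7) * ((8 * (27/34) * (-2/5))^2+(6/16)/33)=-8225906/333795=-24.64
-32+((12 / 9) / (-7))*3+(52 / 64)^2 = -31.91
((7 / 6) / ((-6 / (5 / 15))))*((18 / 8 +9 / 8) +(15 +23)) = -2317 / 864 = -2.68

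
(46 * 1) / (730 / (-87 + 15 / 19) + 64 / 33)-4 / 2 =-532040 / 58813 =-9.05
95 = 95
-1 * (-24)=24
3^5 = 243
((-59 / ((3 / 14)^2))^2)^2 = 17882668751401216 / 6561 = 2725601089986.47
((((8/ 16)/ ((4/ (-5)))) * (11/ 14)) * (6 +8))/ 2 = -55/ 16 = -3.44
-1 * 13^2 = -169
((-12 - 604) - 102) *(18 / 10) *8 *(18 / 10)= -465264 / 25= -18610.56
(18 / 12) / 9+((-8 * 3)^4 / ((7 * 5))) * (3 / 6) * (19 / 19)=995363 / 210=4739.82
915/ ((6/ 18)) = 2745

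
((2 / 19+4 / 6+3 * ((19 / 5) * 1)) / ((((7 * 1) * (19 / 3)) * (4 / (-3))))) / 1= -10407 / 50540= -0.21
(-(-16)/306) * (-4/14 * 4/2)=-32/1071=-0.03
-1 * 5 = -5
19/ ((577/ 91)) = 1729/ 577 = 3.00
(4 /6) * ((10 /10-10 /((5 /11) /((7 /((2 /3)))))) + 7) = -446 /3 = -148.67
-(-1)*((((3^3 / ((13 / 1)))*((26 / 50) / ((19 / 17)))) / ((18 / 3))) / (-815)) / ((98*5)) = -153 / 379382500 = -0.00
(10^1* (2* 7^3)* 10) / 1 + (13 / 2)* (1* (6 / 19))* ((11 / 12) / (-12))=62563057 / 912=68599.84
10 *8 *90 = 7200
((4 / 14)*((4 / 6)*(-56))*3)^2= 1024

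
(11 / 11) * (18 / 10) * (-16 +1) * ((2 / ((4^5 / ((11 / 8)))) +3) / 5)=-332073 / 20480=-16.21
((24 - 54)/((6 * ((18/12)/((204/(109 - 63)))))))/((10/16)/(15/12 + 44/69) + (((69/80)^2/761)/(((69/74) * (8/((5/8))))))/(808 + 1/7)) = -31235425311948800/699596860445793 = -44.65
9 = 9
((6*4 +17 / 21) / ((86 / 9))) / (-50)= -1563 / 30100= -0.05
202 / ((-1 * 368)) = -101 / 184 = -0.55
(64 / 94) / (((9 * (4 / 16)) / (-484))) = -61952 / 423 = -146.46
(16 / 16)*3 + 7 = 10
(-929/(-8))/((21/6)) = 929/28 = 33.18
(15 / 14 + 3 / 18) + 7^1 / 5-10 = -773 / 105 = -7.36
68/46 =1.48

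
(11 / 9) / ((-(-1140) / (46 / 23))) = 11 / 5130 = 0.00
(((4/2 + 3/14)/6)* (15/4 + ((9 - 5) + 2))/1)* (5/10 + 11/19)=16523/4256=3.88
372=372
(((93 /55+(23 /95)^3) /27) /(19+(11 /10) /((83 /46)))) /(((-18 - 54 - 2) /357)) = -39708038881 /2555791491825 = -0.02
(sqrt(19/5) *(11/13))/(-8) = -11 *sqrt(95)/520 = -0.21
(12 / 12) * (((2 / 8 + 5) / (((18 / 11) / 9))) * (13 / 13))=231 / 8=28.88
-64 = -64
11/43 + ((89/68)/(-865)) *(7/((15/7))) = 9517777/37938900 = 0.25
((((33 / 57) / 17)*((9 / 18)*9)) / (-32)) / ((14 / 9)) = -891 / 289408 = -0.00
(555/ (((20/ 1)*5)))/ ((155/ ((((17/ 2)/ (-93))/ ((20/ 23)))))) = -0.00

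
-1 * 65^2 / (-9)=4225 / 9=469.44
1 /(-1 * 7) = -1 /7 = -0.14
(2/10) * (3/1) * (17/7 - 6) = -15/7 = -2.14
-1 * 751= -751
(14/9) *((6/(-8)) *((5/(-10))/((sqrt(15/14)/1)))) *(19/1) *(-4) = -133 *sqrt(210)/45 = -42.83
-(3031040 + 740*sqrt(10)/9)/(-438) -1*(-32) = 370*sqrt(10)/1971 + 1522528/219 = 6952.78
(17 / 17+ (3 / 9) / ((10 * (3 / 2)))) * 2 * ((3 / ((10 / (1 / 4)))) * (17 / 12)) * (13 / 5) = 5083 / 9000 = 0.56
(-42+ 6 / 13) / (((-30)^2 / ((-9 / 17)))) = 27 / 1105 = 0.02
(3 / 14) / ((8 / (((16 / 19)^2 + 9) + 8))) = 19179 / 40432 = 0.47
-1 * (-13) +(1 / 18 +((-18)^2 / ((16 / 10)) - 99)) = 1049 / 9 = 116.56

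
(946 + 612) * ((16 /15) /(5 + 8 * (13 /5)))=24928 /387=64.41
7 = 7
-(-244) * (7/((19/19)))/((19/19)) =1708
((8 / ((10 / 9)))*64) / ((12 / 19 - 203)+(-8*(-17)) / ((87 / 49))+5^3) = -1904256 / 3185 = -597.88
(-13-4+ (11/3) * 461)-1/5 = 25097/15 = 1673.13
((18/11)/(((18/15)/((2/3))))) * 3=30/11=2.73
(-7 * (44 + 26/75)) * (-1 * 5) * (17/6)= 197897/45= 4397.71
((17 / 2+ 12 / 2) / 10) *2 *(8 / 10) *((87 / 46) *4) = 10092 / 575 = 17.55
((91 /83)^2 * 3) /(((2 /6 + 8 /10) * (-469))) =-0.01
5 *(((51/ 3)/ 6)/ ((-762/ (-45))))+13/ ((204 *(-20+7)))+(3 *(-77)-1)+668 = 2829359/ 6477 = 436.83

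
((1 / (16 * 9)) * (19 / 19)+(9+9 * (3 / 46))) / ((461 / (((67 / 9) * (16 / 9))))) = 2128925 / 7729587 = 0.28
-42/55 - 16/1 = -922/55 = -16.76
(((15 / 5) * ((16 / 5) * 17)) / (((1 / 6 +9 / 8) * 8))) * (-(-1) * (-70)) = -34272 / 31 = -1105.55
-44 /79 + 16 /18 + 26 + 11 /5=28.53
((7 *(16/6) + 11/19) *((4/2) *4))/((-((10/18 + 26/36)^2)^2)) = -307089792/5316979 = -57.76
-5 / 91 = -0.05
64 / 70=32 / 35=0.91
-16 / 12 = -4 / 3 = -1.33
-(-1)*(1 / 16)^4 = 1 / 65536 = 0.00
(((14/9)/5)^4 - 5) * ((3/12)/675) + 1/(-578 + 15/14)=-320297079593/89426019937500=-0.00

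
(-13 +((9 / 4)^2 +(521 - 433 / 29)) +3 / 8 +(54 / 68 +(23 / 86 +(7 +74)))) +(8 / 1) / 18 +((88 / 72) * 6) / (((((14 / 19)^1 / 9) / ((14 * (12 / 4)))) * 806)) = 585.68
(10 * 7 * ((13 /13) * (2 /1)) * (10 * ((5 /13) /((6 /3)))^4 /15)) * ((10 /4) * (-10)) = -546875 /171366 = -3.19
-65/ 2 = -32.50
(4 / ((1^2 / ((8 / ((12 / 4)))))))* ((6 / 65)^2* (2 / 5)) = 768 / 21125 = 0.04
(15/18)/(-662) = -5/3972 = -0.00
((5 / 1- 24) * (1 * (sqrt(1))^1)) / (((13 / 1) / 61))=-1159 / 13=-89.15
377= 377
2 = 2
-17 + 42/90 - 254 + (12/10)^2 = -20182/75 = -269.09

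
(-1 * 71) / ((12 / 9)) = -213 / 4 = -53.25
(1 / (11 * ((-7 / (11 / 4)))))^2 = 1 / 784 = 0.00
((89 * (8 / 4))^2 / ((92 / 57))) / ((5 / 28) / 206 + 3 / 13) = 33855051048 / 399487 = 84746.31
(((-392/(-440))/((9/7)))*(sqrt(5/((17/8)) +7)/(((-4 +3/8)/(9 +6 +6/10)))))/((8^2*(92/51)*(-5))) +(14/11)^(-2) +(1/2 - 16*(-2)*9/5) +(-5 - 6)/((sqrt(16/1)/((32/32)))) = 4459*sqrt(2703)/14674000 +13712/245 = 55.98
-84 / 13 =-6.46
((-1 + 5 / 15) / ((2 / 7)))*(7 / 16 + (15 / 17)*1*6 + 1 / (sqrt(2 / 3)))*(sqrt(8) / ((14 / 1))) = sqrt(2)*(-1559- 136*sqrt(6)) / 816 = -3.28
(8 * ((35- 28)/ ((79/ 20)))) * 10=11200/ 79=141.77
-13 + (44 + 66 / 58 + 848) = 25524 / 29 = 880.14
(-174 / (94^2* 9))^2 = 841 / 175668516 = 0.00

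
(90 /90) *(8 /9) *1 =8 /9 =0.89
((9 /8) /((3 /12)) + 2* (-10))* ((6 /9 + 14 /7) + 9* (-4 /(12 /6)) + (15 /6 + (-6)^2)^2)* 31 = -16916483 /24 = -704853.46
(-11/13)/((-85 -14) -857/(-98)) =1078/114985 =0.01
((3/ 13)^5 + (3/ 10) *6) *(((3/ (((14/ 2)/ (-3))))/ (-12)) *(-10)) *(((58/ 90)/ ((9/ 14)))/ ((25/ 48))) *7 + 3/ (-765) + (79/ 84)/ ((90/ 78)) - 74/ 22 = -62432835627731/ 2187101416500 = -28.55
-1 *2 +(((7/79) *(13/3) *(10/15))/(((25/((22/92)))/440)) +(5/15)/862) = -65003749/70481430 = -0.92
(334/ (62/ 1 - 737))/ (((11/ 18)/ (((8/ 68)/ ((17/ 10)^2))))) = -5344/ 162129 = -0.03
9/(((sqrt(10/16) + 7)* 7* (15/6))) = 0.07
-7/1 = -7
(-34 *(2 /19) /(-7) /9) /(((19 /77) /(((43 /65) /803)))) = 2924 /15416505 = 0.00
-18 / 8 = -9 / 4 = -2.25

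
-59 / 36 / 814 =-59 / 29304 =-0.00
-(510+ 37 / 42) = -510.88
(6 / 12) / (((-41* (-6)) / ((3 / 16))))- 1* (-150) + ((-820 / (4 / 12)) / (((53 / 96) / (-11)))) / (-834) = 1763571527 / 19331008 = 91.23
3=3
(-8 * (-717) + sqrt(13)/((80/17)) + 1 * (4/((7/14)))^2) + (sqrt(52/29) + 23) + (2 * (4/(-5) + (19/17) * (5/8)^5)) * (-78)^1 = 17 * sqrt(13)/80 + 2 * sqrt(377)/29 + 4129993971/696320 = 5933.28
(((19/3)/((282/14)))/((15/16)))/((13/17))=36176/82485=0.44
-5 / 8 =-0.62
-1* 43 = -43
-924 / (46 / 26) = -12012 / 23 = -522.26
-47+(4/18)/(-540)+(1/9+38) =-8.89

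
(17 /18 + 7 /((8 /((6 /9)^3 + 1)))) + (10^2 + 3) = 22697 /216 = 105.08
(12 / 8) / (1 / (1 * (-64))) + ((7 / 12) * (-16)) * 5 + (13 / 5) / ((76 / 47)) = -160807 / 1140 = -141.06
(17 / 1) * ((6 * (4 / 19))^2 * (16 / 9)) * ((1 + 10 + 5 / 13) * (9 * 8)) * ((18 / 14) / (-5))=-10164.05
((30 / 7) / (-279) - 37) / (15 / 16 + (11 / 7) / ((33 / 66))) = -385552 / 42501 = -9.07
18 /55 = 0.33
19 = 19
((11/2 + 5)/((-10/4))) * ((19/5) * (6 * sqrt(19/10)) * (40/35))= -1368 * sqrt(190)/125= -150.85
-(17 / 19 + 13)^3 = -18399744 / 6859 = -2682.57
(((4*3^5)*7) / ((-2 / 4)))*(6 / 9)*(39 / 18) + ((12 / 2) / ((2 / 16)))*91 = -15288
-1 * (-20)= 20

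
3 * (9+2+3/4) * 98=6909/2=3454.50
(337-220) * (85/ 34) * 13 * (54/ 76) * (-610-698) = -67144545/ 19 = -3533923.42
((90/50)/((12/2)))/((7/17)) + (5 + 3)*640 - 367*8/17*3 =5477107/1190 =4602.61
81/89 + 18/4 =963/178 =5.41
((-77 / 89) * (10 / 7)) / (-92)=55 / 4094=0.01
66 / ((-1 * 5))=-66 / 5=-13.20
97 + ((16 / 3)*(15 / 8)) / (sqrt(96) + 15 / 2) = 160*sqrt(6) / 159 + 5041 / 53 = 97.58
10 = 10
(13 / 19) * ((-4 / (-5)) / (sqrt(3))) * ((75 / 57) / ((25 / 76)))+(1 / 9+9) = 10.38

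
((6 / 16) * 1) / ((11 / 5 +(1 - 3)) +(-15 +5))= -15 / 392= -0.04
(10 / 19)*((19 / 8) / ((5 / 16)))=4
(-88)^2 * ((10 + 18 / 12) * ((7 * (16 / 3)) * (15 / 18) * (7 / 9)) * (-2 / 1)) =-349099520 / 81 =-4309870.62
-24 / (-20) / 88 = 3 / 220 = 0.01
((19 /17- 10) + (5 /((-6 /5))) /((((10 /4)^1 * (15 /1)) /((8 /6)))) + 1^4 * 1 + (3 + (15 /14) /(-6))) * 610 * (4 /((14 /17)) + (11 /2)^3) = -195796208815 /359856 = -544096.00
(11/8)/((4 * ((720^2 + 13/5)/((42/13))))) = 1155/539138704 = 0.00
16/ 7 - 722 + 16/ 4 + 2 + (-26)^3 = -128028/ 7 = -18289.71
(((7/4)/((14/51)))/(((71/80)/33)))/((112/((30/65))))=25245/25844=0.98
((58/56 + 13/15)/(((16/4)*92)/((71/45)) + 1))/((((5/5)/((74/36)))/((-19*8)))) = -39880487/15716295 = -2.54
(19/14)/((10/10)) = 19/14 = 1.36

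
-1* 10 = -10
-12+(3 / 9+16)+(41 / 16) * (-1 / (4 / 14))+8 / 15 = -1969 / 480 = -4.10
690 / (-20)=-69 / 2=-34.50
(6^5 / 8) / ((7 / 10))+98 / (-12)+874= 94685 / 42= 2254.40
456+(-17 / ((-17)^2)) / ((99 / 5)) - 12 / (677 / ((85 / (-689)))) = 357977806339 / 785040399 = 456.00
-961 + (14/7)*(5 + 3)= -945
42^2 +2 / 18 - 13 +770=22690 / 9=2521.11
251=251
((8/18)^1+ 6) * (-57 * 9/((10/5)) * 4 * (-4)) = 26448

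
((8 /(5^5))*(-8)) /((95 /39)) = -2496 /296875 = -0.01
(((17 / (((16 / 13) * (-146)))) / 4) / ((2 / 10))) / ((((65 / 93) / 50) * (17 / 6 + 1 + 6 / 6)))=-118575 / 67744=-1.75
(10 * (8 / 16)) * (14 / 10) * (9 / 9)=7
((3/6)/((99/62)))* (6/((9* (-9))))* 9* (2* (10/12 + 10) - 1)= -3844/891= -4.31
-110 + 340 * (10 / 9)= 267.78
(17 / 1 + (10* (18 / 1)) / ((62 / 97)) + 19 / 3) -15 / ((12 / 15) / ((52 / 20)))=95305 / 372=256.20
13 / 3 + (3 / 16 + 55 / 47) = 12839 / 2256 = 5.69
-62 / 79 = -0.78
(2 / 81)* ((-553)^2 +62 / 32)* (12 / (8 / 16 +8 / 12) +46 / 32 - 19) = -3987774625 / 72576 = -54946.19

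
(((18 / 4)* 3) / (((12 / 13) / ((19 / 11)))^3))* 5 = 75346115 / 170368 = 442.26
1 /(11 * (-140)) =-0.00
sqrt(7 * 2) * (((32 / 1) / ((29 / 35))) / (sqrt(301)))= 1120 * sqrt(86) / 1247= 8.33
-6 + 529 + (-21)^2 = 964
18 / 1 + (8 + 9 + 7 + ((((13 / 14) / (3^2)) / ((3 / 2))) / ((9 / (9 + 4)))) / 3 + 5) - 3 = 224701 / 5103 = 44.03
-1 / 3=-0.33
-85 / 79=-1.08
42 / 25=1.68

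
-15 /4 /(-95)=3 /76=0.04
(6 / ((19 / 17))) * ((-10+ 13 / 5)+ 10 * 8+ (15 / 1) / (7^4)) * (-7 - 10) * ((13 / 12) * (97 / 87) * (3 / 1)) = -158825082351 / 6614755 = -24010.73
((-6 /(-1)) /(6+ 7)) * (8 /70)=24 /455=0.05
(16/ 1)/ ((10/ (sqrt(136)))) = 16 * sqrt(34)/ 5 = 18.66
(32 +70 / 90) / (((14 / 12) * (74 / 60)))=5900 / 259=22.78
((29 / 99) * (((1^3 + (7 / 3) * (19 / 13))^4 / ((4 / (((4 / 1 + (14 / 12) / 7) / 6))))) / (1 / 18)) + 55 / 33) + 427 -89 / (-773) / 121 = 1509233270086315 / 1947447693477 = 774.98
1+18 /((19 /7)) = 145 /19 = 7.63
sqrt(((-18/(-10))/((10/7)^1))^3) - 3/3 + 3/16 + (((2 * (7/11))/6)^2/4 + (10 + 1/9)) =189 * sqrt(14)/500 + 162215/17424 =10.72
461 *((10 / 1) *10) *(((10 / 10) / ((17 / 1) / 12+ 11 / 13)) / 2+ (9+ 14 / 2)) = 263968600 / 353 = 747786.40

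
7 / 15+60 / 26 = 541 / 195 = 2.77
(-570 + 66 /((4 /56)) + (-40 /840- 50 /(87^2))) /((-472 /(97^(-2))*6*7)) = -18753109 /9882601939728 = -0.00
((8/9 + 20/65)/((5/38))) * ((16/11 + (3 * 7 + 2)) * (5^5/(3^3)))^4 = 531313480142974853515625000/910356838677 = 583632107290060.16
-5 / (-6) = 5 / 6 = 0.83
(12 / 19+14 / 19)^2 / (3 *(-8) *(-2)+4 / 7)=1183 / 30685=0.04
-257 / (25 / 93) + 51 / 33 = -262486 / 275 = -954.49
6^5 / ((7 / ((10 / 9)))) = 8640 / 7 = 1234.29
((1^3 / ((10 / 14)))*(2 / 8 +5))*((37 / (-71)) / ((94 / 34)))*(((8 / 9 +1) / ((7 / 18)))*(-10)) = 224553 / 3337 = 67.29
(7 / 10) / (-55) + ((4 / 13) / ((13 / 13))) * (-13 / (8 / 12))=-3307 / 550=-6.01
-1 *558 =-558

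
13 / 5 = 2.60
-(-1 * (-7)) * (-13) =91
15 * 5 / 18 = 25 / 6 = 4.17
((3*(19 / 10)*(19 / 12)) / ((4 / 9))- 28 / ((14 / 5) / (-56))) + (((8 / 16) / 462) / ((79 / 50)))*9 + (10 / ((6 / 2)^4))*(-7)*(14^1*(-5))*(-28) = -87784692173 / 78835680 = -1113.51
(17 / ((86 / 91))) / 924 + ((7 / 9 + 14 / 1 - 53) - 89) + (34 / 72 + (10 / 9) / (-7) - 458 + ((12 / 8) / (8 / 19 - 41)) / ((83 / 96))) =-584.93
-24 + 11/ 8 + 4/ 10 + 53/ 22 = -8719/ 440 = -19.82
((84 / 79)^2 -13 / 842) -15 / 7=-1.03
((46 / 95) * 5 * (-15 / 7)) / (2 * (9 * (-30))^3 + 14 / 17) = 5865 / 44503262069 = 0.00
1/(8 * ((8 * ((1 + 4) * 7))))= 1/2240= 0.00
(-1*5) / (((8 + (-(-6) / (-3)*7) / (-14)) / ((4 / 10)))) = -2 / 9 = -0.22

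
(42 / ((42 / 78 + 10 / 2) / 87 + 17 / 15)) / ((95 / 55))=373230 / 18373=20.31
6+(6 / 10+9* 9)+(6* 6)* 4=1158 / 5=231.60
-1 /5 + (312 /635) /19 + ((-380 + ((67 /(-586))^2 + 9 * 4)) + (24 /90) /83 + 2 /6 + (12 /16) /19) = -177328644282731 /515812556130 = -343.79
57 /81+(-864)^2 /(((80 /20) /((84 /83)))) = 423264809 /2241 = 188873.19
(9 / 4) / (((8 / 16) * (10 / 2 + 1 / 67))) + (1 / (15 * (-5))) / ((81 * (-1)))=1221299 / 1360800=0.90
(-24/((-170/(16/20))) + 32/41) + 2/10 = 19053/17425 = 1.09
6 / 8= 3 / 4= 0.75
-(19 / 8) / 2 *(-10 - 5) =285 / 16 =17.81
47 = 47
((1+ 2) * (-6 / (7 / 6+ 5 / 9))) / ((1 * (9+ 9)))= -18 / 31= -0.58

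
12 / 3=4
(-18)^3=-5832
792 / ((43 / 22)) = 17424 / 43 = 405.21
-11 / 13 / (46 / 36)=-198 / 299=-0.66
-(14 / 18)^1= -7 / 9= -0.78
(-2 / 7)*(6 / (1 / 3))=-36 / 7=-5.14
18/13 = 1.38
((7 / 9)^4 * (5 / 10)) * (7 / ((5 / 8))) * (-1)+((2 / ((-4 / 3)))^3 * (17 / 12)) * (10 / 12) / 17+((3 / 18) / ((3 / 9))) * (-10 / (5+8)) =-72828271 / 27293760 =-2.67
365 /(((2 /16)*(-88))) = -365 /11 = -33.18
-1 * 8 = -8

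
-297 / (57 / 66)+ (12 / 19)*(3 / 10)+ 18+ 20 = -29042 / 95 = -305.71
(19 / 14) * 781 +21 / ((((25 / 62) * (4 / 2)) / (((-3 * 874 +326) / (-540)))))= 18437687 / 15750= 1170.65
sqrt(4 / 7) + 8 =2 * sqrt(7) / 7 + 8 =8.76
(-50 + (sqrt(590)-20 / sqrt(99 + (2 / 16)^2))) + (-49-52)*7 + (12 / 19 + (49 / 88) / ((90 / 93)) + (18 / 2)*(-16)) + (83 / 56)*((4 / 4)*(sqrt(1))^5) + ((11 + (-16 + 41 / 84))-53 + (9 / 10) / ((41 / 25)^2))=-187986796181 / 196744240-160*sqrt(6337) / 6337 + sqrt(590)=-933.21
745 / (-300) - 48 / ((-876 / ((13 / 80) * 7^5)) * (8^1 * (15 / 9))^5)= -1113645520061 / 448512000000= -2.48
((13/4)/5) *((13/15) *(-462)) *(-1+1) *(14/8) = 0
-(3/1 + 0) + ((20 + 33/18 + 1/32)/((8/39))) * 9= 244815/256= 956.31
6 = 6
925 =925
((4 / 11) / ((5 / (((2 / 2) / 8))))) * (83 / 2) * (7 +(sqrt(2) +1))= 83 * sqrt(2) / 220 +166 / 55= 3.55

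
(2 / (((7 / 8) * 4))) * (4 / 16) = 1 / 7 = 0.14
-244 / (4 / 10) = -610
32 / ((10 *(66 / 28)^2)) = 3136 / 5445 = 0.58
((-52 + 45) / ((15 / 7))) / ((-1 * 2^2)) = 49 / 60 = 0.82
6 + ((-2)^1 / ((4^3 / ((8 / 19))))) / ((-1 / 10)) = 233 / 38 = 6.13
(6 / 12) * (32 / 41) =16 / 41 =0.39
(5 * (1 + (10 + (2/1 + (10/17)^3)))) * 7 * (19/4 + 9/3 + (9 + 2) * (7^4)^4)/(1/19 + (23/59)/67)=49869725194546413667265475/17254456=2890251955468570766.14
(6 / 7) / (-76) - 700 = -186203 / 266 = -700.01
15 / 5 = 3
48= 48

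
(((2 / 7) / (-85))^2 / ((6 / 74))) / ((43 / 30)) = 296 / 3044615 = 0.00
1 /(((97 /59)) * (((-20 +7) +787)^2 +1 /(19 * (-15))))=0.00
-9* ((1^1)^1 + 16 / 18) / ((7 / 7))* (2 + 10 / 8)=-221 / 4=-55.25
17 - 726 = -709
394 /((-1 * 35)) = -394 /35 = -11.26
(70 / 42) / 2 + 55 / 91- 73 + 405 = 182057 / 546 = 333.44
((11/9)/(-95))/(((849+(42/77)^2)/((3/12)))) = -1331/351456300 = -0.00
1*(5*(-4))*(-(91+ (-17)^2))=7600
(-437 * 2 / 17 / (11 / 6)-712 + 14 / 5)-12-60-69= -821157 / 935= -878.24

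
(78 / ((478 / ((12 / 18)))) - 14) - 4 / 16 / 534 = -7091759 / 510504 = -13.89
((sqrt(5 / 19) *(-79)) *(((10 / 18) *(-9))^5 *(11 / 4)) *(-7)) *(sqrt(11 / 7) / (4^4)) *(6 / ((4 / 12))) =-24440625 *sqrt(7315) / 9728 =-214879.96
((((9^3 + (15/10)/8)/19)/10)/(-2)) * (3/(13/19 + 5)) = -3889/3840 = -1.01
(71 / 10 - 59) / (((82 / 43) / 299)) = -6672783 / 820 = -8137.54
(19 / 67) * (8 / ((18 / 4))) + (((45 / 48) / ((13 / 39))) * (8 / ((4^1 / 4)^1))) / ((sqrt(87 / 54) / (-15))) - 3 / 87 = -265.43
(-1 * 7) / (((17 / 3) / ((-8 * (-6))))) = -1008 / 17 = -59.29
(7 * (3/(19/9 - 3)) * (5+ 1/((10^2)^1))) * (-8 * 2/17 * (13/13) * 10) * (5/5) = 94689/85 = 1113.99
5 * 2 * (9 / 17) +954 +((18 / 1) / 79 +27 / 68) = 959.92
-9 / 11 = -0.82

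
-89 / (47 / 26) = -2314 / 47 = -49.23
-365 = -365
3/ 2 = 1.50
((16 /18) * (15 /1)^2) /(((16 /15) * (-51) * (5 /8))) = -100 /17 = -5.88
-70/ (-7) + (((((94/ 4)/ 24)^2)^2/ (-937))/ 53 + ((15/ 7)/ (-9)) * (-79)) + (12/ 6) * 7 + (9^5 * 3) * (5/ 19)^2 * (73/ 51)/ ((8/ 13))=323637098703458511217/ 11324905148841984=28577.47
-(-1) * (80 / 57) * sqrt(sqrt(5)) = 2.10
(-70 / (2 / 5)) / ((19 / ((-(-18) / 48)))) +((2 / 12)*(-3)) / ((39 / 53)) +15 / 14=-127061 / 41496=-3.06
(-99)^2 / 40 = 245.02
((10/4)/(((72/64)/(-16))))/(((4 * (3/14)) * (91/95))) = -15200/351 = -43.30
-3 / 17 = -0.18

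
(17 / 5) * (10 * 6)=204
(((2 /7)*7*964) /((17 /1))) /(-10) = -964 /85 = -11.34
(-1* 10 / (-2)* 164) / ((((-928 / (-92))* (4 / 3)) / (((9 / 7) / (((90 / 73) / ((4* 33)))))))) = 8392.93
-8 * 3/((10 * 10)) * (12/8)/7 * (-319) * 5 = 2871/35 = 82.03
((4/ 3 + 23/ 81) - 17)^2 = 1552516/ 6561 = 236.63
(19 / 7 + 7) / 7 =68 / 49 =1.39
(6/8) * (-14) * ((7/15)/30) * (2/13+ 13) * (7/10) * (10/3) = -6517/1300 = -5.01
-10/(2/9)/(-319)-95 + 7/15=-451667/4785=-94.39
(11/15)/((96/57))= 0.44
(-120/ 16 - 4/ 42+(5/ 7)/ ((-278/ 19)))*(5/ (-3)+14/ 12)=22313/ 5838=3.82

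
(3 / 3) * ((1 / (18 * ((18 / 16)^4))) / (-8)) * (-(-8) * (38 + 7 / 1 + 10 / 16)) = -93440 / 59049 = -1.58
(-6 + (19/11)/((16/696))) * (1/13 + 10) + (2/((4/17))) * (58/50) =194299/275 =706.54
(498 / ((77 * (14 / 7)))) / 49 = 249 / 3773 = 0.07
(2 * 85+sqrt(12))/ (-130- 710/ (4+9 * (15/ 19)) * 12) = -3587/ 18931- 211 * sqrt(3)/ 94655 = -0.19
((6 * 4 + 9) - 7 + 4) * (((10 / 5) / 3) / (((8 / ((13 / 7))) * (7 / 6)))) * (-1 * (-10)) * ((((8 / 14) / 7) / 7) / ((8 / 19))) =18525 / 16807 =1.10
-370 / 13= -28.46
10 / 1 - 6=4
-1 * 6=-6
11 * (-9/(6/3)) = -99/2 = -49.50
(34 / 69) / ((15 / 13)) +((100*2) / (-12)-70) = -89258 / 1035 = -86.24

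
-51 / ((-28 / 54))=98.36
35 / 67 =0.52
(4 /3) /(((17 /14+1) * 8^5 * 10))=7 /3809280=0.00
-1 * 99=-99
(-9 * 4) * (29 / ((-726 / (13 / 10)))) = 1131 / 605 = 1.87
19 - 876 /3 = -273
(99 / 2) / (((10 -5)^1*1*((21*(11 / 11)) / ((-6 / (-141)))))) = 33 / 1645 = 0.02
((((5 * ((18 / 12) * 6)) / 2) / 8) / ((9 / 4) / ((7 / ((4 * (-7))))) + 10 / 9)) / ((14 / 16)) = -405 / 994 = -0.41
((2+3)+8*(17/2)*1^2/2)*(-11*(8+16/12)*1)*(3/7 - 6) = 22308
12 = 12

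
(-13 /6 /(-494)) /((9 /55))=55 /2052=0.03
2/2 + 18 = 19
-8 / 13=-0.62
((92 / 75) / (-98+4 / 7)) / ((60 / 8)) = -644 / 383625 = -0.00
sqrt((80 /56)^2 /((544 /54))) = 15*sqrt(51) /238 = 0.45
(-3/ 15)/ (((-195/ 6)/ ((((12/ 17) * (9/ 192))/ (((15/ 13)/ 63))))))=189/ 17000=0.01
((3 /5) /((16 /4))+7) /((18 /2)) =143 /180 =0.79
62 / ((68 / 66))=1023 / 17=60.18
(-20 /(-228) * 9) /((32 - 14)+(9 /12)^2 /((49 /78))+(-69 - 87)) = -392 /68077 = -0.01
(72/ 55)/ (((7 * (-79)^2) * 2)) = 36/ 2402785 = 0.00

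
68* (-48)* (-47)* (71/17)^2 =45489984/17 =2675881.41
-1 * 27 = -27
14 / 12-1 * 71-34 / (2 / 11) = -1541 / 6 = -256.83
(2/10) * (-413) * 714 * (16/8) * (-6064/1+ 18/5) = 17871028728/25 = 714841149.12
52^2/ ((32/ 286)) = 24167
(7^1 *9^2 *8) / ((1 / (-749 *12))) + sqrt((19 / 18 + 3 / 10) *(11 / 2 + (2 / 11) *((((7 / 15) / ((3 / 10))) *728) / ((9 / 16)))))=-40769568 + sqrt(4442617190) / 2970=-40769545.56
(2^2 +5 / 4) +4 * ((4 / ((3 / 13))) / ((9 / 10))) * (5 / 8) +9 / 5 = 29807 / 540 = 55.20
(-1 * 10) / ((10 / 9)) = -9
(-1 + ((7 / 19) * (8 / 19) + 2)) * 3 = 1251 / 361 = 3.47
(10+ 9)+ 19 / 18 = 361 / 18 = 20.06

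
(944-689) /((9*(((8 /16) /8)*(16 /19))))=1615 /3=538.33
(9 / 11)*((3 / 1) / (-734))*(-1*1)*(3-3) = 0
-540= -540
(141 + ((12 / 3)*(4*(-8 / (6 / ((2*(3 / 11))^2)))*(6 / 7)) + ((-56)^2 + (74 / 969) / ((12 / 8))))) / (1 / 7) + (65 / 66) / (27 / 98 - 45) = 11769007464208 / 513902367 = 22901.25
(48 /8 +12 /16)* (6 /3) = 27 /2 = 13.50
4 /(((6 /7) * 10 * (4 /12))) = 7 /5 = 1.40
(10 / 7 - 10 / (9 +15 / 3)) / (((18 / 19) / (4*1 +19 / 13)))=6745 / 1638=4.12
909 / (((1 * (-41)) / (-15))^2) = 204525 / 1681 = 121.67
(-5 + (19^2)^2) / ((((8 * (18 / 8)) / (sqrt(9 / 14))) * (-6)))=-32579 * sqrt(14) / 126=-967.46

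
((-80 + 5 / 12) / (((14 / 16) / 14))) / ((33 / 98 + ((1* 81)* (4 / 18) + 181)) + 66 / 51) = -6364120 / 1002753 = -6.35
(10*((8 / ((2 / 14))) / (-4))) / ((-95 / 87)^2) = -211932 / 1805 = -117.41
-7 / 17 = -0.41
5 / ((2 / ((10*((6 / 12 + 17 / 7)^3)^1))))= 1723025 / 2744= 627.92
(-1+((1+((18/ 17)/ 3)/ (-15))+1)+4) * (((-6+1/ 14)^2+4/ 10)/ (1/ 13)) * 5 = 191568663/ 16660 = 11498.72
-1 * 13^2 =-169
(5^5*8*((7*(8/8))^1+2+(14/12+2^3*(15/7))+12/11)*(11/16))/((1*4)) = 41003125/336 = 122033.11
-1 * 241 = -241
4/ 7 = 0.57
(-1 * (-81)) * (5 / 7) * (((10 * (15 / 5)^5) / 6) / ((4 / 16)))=656100 / 7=93728.57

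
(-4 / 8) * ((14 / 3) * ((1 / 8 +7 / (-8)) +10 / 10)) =-7 / 12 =-0.58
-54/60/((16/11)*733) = -99/117280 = -0.00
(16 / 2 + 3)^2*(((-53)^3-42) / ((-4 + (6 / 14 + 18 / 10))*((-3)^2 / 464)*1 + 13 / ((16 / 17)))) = -292631791760 / 223757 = -1307810.67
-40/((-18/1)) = 20/9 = 2.22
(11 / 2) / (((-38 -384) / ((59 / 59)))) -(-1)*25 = 24.99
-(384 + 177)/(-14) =561/14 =40.07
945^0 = 1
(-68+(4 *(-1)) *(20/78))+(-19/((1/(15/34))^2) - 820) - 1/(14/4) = -281823067/315588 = -893.01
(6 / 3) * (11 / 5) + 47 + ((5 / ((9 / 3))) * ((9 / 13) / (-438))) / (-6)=2926741 / 56940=51.40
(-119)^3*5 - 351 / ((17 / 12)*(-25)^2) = -8425795.40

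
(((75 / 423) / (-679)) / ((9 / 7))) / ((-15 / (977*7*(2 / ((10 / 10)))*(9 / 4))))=34195 / 82062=0.42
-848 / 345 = -2.46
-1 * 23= -23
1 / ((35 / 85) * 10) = 17 / 70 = 0.24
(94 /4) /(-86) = -47 /172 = -0.27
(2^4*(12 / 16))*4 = 48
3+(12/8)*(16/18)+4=25/3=8.33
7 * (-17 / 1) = -119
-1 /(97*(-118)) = 1 /11446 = 0.00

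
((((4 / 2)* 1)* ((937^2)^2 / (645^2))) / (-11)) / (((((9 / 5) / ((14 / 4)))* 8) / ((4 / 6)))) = -5395806954727 / 98847540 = -54587.16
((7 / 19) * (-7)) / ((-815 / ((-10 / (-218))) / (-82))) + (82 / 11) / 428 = 4382121 / 794646842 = 0.01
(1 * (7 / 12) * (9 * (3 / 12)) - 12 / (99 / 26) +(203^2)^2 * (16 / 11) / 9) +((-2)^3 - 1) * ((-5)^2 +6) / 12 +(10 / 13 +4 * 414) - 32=5651581574983 / 20592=274455204.69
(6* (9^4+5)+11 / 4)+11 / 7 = 1103209 / 28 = 39400.32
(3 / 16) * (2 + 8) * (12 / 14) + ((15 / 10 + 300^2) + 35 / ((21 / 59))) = 7568521 / 84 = 90101.44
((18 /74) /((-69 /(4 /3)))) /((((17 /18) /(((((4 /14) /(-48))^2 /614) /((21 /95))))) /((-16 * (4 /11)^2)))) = 1520 /552990412821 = 0.00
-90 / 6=-15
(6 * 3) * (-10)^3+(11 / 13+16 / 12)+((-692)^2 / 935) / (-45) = -9850583107 / 546975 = -18009.20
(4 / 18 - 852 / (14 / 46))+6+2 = -175846 / 63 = -2791.21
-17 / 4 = -4.25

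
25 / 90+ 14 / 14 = 23 / 18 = 1.28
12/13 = 0.92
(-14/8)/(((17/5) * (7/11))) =-55/68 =-0.81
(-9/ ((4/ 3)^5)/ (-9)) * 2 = 243/ 512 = 0.47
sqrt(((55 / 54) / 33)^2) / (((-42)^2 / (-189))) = -5 / 1512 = -0.00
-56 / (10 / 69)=-1932 / 5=-386.40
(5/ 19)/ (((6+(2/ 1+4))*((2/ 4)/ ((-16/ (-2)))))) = 20/ 57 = 0.35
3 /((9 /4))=4 /3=1.33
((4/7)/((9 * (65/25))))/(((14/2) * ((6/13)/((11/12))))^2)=7865/4000752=0.00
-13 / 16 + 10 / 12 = 0.02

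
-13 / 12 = -1.08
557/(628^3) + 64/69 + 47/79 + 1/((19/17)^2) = 2.32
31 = 31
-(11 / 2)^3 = -1331 / 8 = -166.38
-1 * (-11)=11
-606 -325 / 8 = -5173 / 8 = -646.62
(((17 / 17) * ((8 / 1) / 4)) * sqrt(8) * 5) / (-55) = -4 * sqrt(2) / 11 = -0.51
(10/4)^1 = 5/2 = 2.50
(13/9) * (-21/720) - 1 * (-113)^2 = -27581131/2160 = -12769.04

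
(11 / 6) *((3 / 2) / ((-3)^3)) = -11 / 108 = -0.10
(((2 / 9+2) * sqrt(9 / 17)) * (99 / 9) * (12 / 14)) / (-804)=-110 * sqrt(17) / 23919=-0.02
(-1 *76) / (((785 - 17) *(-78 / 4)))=19 / 3744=0.01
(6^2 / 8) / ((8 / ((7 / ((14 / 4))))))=9 / 8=1.12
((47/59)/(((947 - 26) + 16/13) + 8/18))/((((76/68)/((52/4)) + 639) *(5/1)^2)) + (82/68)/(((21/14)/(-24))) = -7376530420153457/382320175286050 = -19.29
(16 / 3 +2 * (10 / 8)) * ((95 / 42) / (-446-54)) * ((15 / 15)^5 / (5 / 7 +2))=-47 / 3600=-0.01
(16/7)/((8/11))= 22/7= 3.14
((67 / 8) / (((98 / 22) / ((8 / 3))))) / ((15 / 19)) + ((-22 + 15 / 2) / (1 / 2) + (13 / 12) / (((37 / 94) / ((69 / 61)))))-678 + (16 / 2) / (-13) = -90336497339 / 129393810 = -698.15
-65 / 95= -13 / 19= -0.68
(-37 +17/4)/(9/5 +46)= -655/956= -0.69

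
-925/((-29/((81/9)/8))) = 8325/232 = 35.88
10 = 10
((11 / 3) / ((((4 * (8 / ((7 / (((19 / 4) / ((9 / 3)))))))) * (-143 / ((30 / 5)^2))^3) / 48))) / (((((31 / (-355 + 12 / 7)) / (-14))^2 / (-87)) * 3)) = 1390154323235328 / 4853917783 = 286398.41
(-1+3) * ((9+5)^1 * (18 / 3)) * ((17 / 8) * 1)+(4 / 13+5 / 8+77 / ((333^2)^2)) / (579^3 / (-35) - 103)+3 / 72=88628404523760795336901 / 248229864578383399296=357.04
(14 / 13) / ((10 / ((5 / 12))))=7 / 156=0.04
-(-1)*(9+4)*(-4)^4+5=3333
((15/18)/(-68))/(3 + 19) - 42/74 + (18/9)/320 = -1866053/3321120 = -0.56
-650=-650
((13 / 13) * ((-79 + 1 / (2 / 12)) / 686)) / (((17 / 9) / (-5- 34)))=2.20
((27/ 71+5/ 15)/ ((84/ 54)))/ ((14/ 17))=1938/ 3479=0.56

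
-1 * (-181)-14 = 167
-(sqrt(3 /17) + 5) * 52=-260 -52 * sqrt(51) /17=-281.84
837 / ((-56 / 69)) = -57753 / 56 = -1031.30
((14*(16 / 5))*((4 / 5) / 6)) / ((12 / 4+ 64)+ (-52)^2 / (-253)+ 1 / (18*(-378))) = 257064192 / 2423408375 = 0.11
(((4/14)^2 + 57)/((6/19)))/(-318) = -53143/93492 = -0.57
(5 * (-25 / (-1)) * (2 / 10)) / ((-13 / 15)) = -375 / 13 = -28.85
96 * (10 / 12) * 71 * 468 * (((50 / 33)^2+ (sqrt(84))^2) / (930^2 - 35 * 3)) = 5551350272 / 20928039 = 265.26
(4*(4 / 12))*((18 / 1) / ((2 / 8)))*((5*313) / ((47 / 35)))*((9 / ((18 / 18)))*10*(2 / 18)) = 1118808.51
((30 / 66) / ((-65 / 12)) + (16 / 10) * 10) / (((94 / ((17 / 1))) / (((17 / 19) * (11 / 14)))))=164441 / 81263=2.02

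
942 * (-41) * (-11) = 424842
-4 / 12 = -1 / 3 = -0.33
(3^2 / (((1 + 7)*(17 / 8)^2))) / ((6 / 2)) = 24 / 289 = 0.08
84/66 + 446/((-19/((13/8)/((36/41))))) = -1269145/30096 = -42.17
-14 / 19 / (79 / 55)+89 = 88.49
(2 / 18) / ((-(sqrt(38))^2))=-1 / 342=-0.00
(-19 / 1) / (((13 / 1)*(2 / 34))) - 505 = -6888 / 13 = -529.85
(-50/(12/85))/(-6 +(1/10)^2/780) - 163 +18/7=-47455411/467999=-101.40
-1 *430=-430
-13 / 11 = -1.18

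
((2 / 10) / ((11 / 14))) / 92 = 7 / 2530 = 0.00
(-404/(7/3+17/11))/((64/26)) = -43329/1024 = -42.31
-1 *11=-11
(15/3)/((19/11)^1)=55/19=2.89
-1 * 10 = -10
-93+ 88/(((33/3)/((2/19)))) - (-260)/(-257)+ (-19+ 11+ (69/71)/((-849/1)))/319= -2916843797910/31298403961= -93.19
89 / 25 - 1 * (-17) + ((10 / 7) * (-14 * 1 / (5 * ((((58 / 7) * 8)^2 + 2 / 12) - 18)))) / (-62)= 20499631522 / 997063075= 20.56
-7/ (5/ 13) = -91/ 5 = -18.20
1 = 1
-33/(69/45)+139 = 2702/23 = 117.48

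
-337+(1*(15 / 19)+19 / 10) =-63519 / 190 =-334.31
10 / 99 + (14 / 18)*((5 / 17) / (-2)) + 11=4109 / 374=10.99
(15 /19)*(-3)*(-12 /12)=45 /19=2.37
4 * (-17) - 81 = -149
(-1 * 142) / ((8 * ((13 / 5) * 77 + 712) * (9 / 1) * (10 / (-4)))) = 71 / 82098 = 0.00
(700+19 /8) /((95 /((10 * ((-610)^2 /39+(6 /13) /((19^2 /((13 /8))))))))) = 1006386344341 /1426672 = 705408.35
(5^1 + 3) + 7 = 15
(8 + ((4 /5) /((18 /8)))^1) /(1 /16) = 6016 /45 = 133.69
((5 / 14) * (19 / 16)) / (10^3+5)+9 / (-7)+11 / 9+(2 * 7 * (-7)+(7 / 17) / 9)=-32152817 / 328032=-98.02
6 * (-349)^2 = 730806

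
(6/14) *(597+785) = 4146/7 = 592.29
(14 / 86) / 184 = 7 / 7912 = 0.00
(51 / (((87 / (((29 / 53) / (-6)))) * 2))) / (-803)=17 / 510708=0.00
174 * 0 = 0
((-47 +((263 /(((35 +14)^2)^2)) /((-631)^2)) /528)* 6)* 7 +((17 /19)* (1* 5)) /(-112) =-2164547912880322909 /1096506643590512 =-1974.04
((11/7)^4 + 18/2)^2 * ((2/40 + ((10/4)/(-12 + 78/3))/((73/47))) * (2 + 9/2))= 720040546875/2945813311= 244.43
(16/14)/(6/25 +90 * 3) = 50/11823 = 0.00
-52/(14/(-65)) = 1690/7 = 241.43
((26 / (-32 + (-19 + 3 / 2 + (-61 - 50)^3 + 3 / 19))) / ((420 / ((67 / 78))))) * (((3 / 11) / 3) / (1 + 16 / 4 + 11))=-0.00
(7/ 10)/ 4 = 7/ 40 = 0.18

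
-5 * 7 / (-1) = 35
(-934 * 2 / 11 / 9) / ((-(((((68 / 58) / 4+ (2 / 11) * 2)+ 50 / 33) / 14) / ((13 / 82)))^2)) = 19.71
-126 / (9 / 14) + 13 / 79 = -15471 / 79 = -195.84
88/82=44/41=1.07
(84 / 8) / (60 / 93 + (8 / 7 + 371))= 1519 / 53930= 0.03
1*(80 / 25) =16 / 5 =3.20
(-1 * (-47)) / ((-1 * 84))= -47 / 84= -0.56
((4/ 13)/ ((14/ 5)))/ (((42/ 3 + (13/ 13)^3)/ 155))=310/ 273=1.14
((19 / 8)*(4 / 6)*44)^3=338123.30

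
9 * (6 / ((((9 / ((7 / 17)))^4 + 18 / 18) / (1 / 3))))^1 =21609 / 273991841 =0.00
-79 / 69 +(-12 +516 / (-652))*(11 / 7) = -1672654 / 78729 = -21.25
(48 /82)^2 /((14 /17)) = 4896 /11767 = 0.42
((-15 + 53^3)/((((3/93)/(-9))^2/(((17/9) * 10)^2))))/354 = 2067164719900/177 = 11678896722.60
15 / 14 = 1.07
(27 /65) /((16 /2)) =27 /520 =0.05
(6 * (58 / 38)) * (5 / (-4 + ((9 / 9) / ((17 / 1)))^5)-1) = -2223495888 / 107909113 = -20.61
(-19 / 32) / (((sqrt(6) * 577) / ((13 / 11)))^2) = -3211 / 7734606528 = -0.00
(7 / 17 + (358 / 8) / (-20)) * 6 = -7449 / 680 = -10.95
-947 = -947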